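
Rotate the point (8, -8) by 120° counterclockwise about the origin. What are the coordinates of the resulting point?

Rotation matrix for 120°: [[cos 120°, -sin 120°], [sin 120°, cos 120°]] ≈ [[-0.500000, -0.866025], [0.866025, -0.500000]]
[[-0.500000, -0.866025], [0.866025, -0.500000]] × [8, -8]ᵀ ≈ [2.9282, 10.9282]ᵀ
Result: (2.9282, 10.9282)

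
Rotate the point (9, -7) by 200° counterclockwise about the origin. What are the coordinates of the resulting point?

Rotation matrix for 200°: [[cos 200°, -sin 200°], [sin 200°, cos 200°]] ≈ [[-0.939693, 0.342020], [-0.342020, -0.939693]]
[[-0.939693, 0.342020], [-0.342020, -0.939693]] × [9, -7]ᵀ ≈ [-10.8514, 3.4997]ᵀ
Result: (-10.8514, 3.4997)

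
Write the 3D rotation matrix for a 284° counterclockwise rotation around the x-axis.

Rotation matrix for counterclockwise 284° around x-axis:
cos(284°) = 0.2419, sin(284°) = -0.9703
Result: [[1, 0, 0], [0, 0.2419, 0.9703], [0, -0.9703, 0.2419]]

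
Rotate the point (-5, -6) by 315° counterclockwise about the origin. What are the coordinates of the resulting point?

Rotation matrix for 315°: [[cos 315°, -sin 315°], [sin 315°, cos 315°]] ≈ [[0.707107, 0.707107], [-0.707107, 0.707107]]
[[0.707107, 0.707107], [-0.707107, 0.707107]] × [-5, -6]ᵀ ≈ [-7.7782, -0.7071]ᵀ
Result: (-7.7782, -0.7071)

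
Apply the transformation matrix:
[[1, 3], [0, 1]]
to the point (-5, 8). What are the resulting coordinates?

Matrix multiplication:
[[1, 3], [0, 1]] × [-5, 8]ᵀ
= [(1)(-5) + (3)(8), (0)(-5) + (1)(8)]ᵀ
= [19, 8]ᵀ
Result: (19, 8)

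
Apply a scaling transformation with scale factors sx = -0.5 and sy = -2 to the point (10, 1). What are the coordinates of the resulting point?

Scaling matrix:
[[-0.50, 0], [0, -2]]
Result: (10 × -0.5, 1 × -2) = (-5, -2)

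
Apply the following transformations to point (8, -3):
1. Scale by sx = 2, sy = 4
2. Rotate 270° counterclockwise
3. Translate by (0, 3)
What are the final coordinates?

Step 1: Scale → (16, -12)
Step 2: Rotate 270° → (-12, -16)
Step 3: Translate → (-12, -13)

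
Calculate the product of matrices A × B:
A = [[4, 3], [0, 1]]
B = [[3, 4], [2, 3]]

Matrix multiplication:
C[0][0] = 4×3 + 3×2 = 18
C[0][1] = 4×4 + 3×3 = 25
C[1][0] = 0×3 + 1×2 = 2
C[1][1] = 0×4 + 1×3 = 3
Result: [[18, 25], [2, 3]]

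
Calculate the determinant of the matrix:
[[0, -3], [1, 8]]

For a 2×2 matrix [[a, b], [c, d]], det = ad - bc
det = (0)(8) - (-3)(1) = 0 - -3 = 3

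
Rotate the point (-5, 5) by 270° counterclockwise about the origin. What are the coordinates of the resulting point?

Rotation matrix for 270°: [[cos 270°, -sin 270°], [sin 270°, cos 270°]] = [[0, 1], [-1, 0]]
[[0, 1], [-1, 0]] × [-5, 5]ᵀ = [5, 5]ᵀ
Result: (5, 5)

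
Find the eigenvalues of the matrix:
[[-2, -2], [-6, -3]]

Characteristic equation: det(A - λI) = 0
λ² - (trace)λ + (det) = 0
trace = -2 + -3 = -5, det = (-2)(-3) - (-2)(-6) = -6
λ² - (-5)λ + (-6) = 0
λ = (-5 ± √((-5)² - 4·(-6))) / 2 = (-5 ± √49) / 2
Solving: λ = -6, 1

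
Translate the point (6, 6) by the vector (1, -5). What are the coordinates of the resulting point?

Translation by (1, -5) (homogeneous matrix [[1, 0, 1], [0, 1, -5], [0, 0, 1]]):
x' = 6 + 1 = 7
y' = 6 + -5 = 1
Result: (7, 1)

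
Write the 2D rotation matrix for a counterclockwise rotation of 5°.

Rotation matrix formula: [[cos θ, -sin θ], [sin θ, cos θ]]
For θ = 5°:
cos(5°) = 0.9962
sin(5°) = 0.0872
Result: [[0.9962, -0.0872], [0.0872, 0.9962]]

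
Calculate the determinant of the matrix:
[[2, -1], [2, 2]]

For a 2×2 matrix [[a, b], [c, d]], det = ad - bc
det = (2)(2) - (-1)(2) = 4 - -2 = 6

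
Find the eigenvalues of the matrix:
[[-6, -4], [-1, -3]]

Characteristic equation: det(A - λI) = 0
λ² - (trace)λ + (det) = 0
trace = -6 + -3 = -9, det = (-6)(-3) - (-4)(-1) = 14
λ² - (-9)λ + (14) = 0
λ = (-9 ± √((-9)² - 4·(14))) / 2 = (-9 ± √25) / 2
Solving: λ = -7, -2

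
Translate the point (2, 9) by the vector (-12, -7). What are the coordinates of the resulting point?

Translation by (-12, -7) (homogeneous matrix [[1, 0, -12], [0, 1, -7], [0, 0, 1]]):
x' = 2 + -12 = -10
y' = 9 + -7 = 2
Result: (-10, 2)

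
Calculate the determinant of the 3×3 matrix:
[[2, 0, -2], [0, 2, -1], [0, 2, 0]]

Expansion along first row:
det = 2·det([[2,-1],[2,0]]) - 0·det([[0,-1],[0,0]]) + -2·det([[0,2],[0,2]])
    = 2·(2·0 - -1·2) - 0·(0·0 - -1·0) + -2·(0·2 - 2·0)
    = 2·2 - 0·0 + -2·0
    = 4 + 0 + 0 = 4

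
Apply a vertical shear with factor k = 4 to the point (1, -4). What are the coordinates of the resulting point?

Shear matrix for vertical shear with factor k = 4:
[[1, 0], [4, 1]]
Result: (1, -4) → (1, 0)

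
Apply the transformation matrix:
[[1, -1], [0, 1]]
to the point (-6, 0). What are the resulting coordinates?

Matrix multiplication:
[[1, -1], [0, 1]] × [-6, 0]ᵀ
= [(1)(-6) + (-1)(0), (0)(-6) + (1)(0)]ᵀ
= [-6, 0]ᵀ
Result: (-6, 0)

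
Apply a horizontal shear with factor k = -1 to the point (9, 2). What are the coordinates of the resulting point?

Shear matrix for horizontal shear with factor k = -1:
[[1, -1], [0, 1]]
Result: (9, 2) → (7, 2)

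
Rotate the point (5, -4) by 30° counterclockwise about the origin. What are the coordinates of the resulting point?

Rotation matrix for 30°: [[cos 30°, -sin 30°], [sin 30°, cos 30°]] ≈ [[0.866025, -0.500000], [0.500000, 0.866025]]
[[0.866025, -0.500000], [0.500000, 0.866025]] × [5, -4]ᵀ ≈ [6.3301, -0.9641]ᵀ
Result: (6.3301, -0.9641)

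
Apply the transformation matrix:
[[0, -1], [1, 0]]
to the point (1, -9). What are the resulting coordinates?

Matrix multiplication:
[[0, -1], [1, 0]] × [1, -9]ᵀ
= [(0)(1) + (-1)(-9), (1)(1) + (0)(-9)]ᵀ
= [9, 1]ᵀ
Result: (9, 1)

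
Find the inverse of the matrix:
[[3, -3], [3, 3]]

For [[a,b],[c,d]], inverse = (1/det)·[[d,-b],[-c,a]]
det = (3)(3) - (-3)(3) = 9 - -9 = 18
Inverse = (1/18)·[[3, 3], [-3, 3]]
= [[1/6, 1/6], [-1/6, 1/6]]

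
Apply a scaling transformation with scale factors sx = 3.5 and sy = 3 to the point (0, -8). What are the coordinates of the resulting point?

Scaling matrix:
[[3.50, 0], [0, 3]]
Result: (0 × 3.5, -8 × 3) = (0, -24)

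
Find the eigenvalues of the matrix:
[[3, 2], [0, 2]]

Characteristic equation: det(A - λI) = 0
λ² - (trace)λ + (det) = 0
trace = 3 + 2 = 5, det = (3)(2) - (2)(0) = 6
λ² - (5)λ + (6) = 0
λ = (5 ± √((5)² - 4·(6))) / 2 = (5 ± √1) / 2
Solving: λ = 2, 3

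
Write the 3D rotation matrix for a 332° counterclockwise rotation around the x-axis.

Rotation matrix for counterclockwise 332° around x-axis:
cos(332°) = 0.8829, sin(332°) = -0.4695
Result: [[1, 0, 0], [0, 0.8829, 0.4695], [0, -0.4695, 0.8829]]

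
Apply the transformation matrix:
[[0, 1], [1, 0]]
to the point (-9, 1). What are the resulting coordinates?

Matrix multiplication:
[[0, 1], [1, 0]] × [-9, 1]ᵀ
= [(0)(-9) + (1)(1), (1)(-9) + (0)(1)]ᵀ
= [1, -9]ᵀ
Result: (1, -9)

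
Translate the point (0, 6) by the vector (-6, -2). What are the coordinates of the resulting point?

Translation by (-6, -2) (homogeneous matrix [[1, 0, -6], [0, 1, -2], [0, 0, 1]]):
x' = 0 + -6 = -6
y' = 6 + -2 = 4
Result: (-6, 4)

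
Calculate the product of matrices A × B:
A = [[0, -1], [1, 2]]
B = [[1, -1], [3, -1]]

Matrix multiplication:
C[0][0] = 0×1 + -1×3 = -3
C[0][1] = 0×-1 + -1×-1 = 1
C[1][0] = 1×1 + 2×3 = 7
C[1][1] = 1×-1 + 2×-1 = -3
Result: [[-3, 1], [7, -3]]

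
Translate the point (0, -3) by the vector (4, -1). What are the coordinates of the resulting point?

Translation by (4, -1) (homogeneous matrix [[1, 0, 4], [0, 1, -1], [0, 0, 1]]):
x' = 0 + 4 = 4
y' = -3 + -1 = -4
Result: (4, -4)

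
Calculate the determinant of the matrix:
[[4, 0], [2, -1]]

For a 2×2 matrix [[a, b], [c, d]], det = ad - bc
det = (4)(-1) - (0)(2) = -4 - 0 = -4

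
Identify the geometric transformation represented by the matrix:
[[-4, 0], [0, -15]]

This matrix represents: non-uniform scaling by sx = -4, sy = -15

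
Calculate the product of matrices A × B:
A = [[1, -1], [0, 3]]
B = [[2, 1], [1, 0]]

Matrix multiplication:
C[0][0] = 1×2 + -1×1 = 1
C[0][1] = 1×1 + -1×0 = 1
C[1][0] = 0×2 + 3×1 = 3
C[1][1] = 0×1 + 3×0 = 0
Result: [[1, 1], [3, 0]]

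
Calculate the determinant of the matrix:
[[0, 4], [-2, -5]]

For a 2×2 matrix [[a, b], [c, d]], det = ad - bc
det = (0)(-5) - (4)(-2) = 0 - -8 = 8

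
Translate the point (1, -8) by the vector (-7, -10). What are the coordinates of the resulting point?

Translation by (-7, -10) (homogeneous matrix [[1, 0, -7], [0, 1, -10], [0, 0, 1]]):
x' = 1 + -7 = -6
y' = -8 + -10 = -18
Result: (-6, -18)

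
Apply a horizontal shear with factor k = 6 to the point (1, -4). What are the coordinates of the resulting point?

Shear matrix for horizontal shear with factor k = 6:
[[1, 6], [0, 1]]
Result: (1, -4) → (-23, -4)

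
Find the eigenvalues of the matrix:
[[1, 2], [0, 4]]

Characteristic equation: det(A - λI) = 0
λ² - (trace)λ + (det) = 0
trace = 1 + 4 = 5, det = (1)(4) - (2)(0) = 4
λ² - (5)λ + (4) = 0
λ = (5 ± √((5)² - 4·(4))) / 2 = (5 ± √9) / 2
Solving: λ = 1, 4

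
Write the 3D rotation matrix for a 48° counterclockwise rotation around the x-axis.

Rotation matrix for counterclockwise 48° around x-axis:
cos(48°) = 0.6691, sin(48°) = 0.7431
Result: [[1, 0, 0], [0, 0.6691, -0.7431], [0, 0.7431, 0.6691]]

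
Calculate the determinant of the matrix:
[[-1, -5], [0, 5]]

For a 2×2 matrix [[a, b], [c, d]], det = ad - bc
det = (-1)(5) - (-5)(0) = -5 - 0 = -5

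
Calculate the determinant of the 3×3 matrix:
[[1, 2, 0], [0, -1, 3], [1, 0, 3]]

Expansion along first row:
det = 1·det([[-1,3],[0,3]]) - 2·det([[0,3],[1,3]]) + 0·det([[0,-1],[1,0]])
    = 1·(-1·3 - 3·0) - 2·(0·3 - 3·1) + 0·(0·0 - -1·1)
    = 1·-3 - 2·-3 + 0·1
    = -3 + 6 + 0 = 3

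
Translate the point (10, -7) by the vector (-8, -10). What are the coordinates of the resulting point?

Translation by (-8, -10) (homogeneous matrix [[1, 0, -8], [0, 1, -10], [0, 0, 1]]):
x' = 10 + -8 = 2
y' = -7 + -10 = -17
Result: (2, -17)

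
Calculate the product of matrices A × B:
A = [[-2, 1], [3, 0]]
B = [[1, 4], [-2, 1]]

Matrix multiplication:
C[0][0] = -2×1 + 1×-2 = -4
C[0][1] = -2×4 + 1×1 = -7
C[1][0] = 3×1 + 0×-2 = 3
C[1][1] = 3×4 + 0×1 = 12
Result: [[-4, -7], [3, 12]]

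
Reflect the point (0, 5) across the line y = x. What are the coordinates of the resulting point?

Reflection across line y = x: (0, 5) → (5, 0)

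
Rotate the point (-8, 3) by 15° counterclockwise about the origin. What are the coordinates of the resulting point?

Rotation matrix for 15°: [[cos 15°, -sin 15°], [sin 15°, cos 15°]] ≈ [[0.965926, -0.258819], [0.258819, 0.965926]]
[[0.965926, -0.258819], [0.258819, 0.965926]] × [-8, 3]ᵀ ≈ [-8.5039, 0.8272]ᵀ
Result: (-8.5039, 0.8272)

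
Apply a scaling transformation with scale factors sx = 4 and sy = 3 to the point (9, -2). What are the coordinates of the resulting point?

Scaling matrix:
[[4, 0], [0, 3]]
Result: (9 × 4, -2 × 3) = (36, -6)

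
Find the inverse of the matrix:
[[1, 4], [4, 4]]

For [[a,b],[c,d]], inverse = (1/det)·[[d,-b],[-c,a]]
det = (1)(4) - (4)(4) = 4 - 16 = -12
Inverse = (1/-12)·[[4, -4], [-4, 1]]
= [[-1/3, 1/3], [1/3, -1/12]]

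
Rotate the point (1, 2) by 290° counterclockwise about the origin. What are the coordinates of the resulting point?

Rotation matrix for 290°: [[cos 290°, -sin 290°], [sin 290°, cos 290°]] ≈ [[0.342020, 0.939693], [-0.939693, 0.342020]]
[[0.342020, 0.939693], [-0.939693, 0.342020]] × [1, 2]ᵀ ≈ [2.2214, -0.2557]ᵀ
Result: (2.2214, -0.2557)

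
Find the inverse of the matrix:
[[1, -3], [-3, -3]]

For [[a,b],[c,d]], inverse = (1/det)·[[d,-b],[-c,a]]
det = (1)(-3) - (-3)(-3) = -3 - 9 = -12
Inverse = (1/-12)·[[-3, 3], [3, 1]]
= [[1/4, -1/4], [-1/4, -1/12]]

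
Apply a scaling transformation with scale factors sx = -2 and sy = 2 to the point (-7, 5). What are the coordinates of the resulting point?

Scaling matrix:
[[-2, 0], [0, 2]]
Result: (-7 × -2, 5 × 2) = (14, 10)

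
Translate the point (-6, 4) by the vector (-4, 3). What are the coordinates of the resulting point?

Translation by (-4, 3) (homogeneous matrix [[1, 0, -4], [0, 1, 3], [0, 0, 1]]):
x' = -6 + -4 = -10
y' = 4 + 3 = 7
Result: (-10, 7)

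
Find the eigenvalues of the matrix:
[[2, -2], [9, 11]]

Characteristic equation: det(A - λI) = 0
λ² - (trace)λ + (det) = 0
trace = 2 + 11 = 13, det = (2)(11) - (-2)(9) = 40
λ² - (13)λ + (40) = 0
λ = (13 ± √((13)² - 4·(40))) / 2 = (13 ± √9) / 2
Solving: λ = 5, 8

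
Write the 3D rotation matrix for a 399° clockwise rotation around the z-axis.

Rotation matrix for clockwise 399° around z-axis:
A clockwise rotation by 399° is a counterclockwise rotation by -399°.
cos(-399°) = 0.7771, sin(-399°) = -0.6293
Result: [[0.7771, 0.6293, 0], [-0.6293, 0.7771, 0], [0, 0, 1]]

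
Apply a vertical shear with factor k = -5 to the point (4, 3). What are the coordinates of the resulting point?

Shear matrix for vertical shear with factor k = -5:
[[1, 0], [-5, 1]]
Result: (4, 3) → (4, -17)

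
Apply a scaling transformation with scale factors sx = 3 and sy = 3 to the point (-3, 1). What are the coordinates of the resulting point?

Scaling matrix:
[[3, 0], [0, 3]]
Result: (-3 × 3, 1 × 3) = (-9, 3)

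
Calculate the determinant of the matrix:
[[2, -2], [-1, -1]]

For a 2×2 matrix [[a, b], [c, d]], det = ad - bc
det = (2)(-1) - (-2)(-1) = -2 - 2 = -4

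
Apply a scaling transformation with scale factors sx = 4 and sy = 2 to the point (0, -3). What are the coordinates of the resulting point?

Scaling matrix:
[[4, 0], [0, 2]]
Result: (0 × 4, -3 × 2) = (0, -6)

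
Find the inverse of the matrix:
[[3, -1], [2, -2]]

For [[a,b],[c,d]], inverse = (1/det)·[[d,-b],[-c,a]]
det = (3)(-2) - (-1)(2) = -6 - -2 = -4
Inverse = (1/-4)·[[-2, 1], [-2, 3]]
= [[1/2, -1/4], [1/2, -3/4]]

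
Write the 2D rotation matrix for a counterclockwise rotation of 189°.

Rotation matrix formula: [[cos θ, -sin θ], [sin θ, cos θ]]
For θ = 189°:
cos(189°) = -0.9877
sin(189°) = -0.1564
Result: [[-0.9877, 0.1564], [-0.1564, -0.9877]]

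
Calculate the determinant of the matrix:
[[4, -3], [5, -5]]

For a 2×2 matrix [[a, b], [c, d]], det = ad - bc
det = (4)(-5) - (-3)(5) = -20 - -15 = -5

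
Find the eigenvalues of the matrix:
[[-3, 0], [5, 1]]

Characteristic equation: det(A - λI) = 0
λ² - (trace)λ + (det) = 0
trace = -3 + 1 = -2, det = (-3)(1) - (0)(5) = -3
λ² - (-2)λ + (-3) = 0
λ = (-2 ± √((-2)² - 4·(-3))) / 2 = (-2 ± √16) / 2
Solving: λ = -3, 1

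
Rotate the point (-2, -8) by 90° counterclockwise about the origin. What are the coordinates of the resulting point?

Rotation matrix for 90°: [[cos 90°, -sin 90°], [sin 90°, cos 90°]] = [[0, -1], [1, 0]]
[[0, -1], [1, 0]] × [-2, -8]ᵀ = [8, -2]ᵀ
Result: (8, -2)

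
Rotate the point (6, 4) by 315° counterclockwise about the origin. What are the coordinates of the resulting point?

Rotation matrix for 315°: [[cos 315°, -sin 315°], [sin 315°, cos 315°]] ≈ [[0.707107, 0.707107], [-0.707107, 0.707107]]
[[0.707107, 0.707107], [-0.707107, 0.707107]] × [6, 4]ᵀ ≈ [7.0711, -1.4142]ᵀ
Result: (7.0711, -1.4142)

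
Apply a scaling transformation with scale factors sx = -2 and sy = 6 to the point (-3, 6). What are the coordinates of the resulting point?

Scaling matrix:
[[-2, 0], [0, 6]]
Result: (-3 × -2, 6 × 6) = (6, 36)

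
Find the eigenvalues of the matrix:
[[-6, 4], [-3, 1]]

Characteristic equation: det(A - λI) = 0
λ² - (trace)λ + (det) = 0
trace = -6 + 1 = -5, det = (-6)(1) - (4)(-3) = 6
λ² - (-5)λ + (6) = 0
λ = (-5 ± √((-5)² - 4·(6))) / 2 = (-5 ± √1) / 2
Solving: λ = -3, -2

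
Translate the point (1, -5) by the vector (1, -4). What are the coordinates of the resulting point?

Translation by (1, -4) (homogeneous matrix [[1, 0, 1], [0, 1, -4], [0, 0, 1]]):
x' = 1 + 1 = 2
y' = -5 + -4 = -9
Result: (2, -9)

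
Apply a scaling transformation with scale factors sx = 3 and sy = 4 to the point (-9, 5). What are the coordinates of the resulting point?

Scaling matrix:
[[3, 0], [0, 4]]
Result: (-9 × 3, 5 × 4) = (-27, 20)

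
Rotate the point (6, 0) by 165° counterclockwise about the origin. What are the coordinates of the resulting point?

Rotation matrix for 165°: [[cos 165°, -sin 165°], [sin 165°, cos 165°]] ≈ [[-0.965926, -0.258819], [0.258819, -0.965926]]
[[-0.965926, -0.258819], [0.258819, -0.965926]] × [6, 0]ᵀ ≈ [-5.7956, 1.5529]ᵀ
Result: (-5.7956, 1.5529)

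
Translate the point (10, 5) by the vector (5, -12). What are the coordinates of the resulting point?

Translation by (5, -12) (homogeneous matrix [[1, 0, 5], [0, 1, -12], [0, 0, 1]]):
x' = 10 + 5 = 15
y' = 5 + -12 = -7
Result: (15, -7)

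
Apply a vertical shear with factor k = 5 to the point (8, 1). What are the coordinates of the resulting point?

Shear matrix for vertical shear with factor k = 5:
[[1, 0], [5, 1]]
Result: (8, 1) → (8, 41)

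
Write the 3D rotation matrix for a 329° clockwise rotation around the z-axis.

Rotation matrix for clockwise 329° around z-axis:
A clockwise rotation by 329° is a counterclockwise rotation by -329°.
cos(-329°) = 0.8572, sin(-329°) = 0.5150
Result: [[0.8572, -0.5150, 0], [0.5150, 0.8572, 0], [0, 0, 1]]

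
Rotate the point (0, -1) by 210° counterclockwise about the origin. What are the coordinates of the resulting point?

Rotation matrix for 210°: [[cos 210°, -sin 210°], [sin 210°, cos 210°]] ≈ [[-0.866025, 0.500000], [-0.500000, -0.866025]]
[[-0.866025, 0.500000], [-0.500000, -0.866025]] × [0, -1]ᵀ ≈ [-0.5000, 0.8660]ᵀ
Result: (-0.5000, 0.8660)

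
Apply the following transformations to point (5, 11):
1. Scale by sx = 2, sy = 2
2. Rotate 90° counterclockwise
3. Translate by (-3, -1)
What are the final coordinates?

Step 1: Scale → (10, 22)
Step 2: Rotate 90° → (-22, 10)
Step 3: Translate → (-25, 9)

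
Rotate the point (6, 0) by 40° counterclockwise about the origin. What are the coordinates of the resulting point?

Rotation matrix for 40°: [[cos 40°, -sin 40°], [sin 40°, cos 40°]] ≈ [[0.766044, -0.642788], [0.642788, 0.766044]]
[[0.766044, -0.642788], [0.642788, 0.766044]] × [6, 0]ᵀ ≈ [4.5963, 3.8567]ᵀ
Result: (4.5963, 3.8567)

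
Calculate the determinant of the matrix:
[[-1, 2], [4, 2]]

For a 2×2 matrix [[a, b], [c, d]], det = ad - bc
det = (-1)(2) - (2)(4) = -2 - 8 = -10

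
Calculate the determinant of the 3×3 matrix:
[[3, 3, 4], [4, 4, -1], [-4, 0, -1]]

Expansion along first row:
det = 3·det([[4,-1],[0,-1]]) - 3·det([[4,-1],[-4,-1]]) + 4·det([[4,4],[-4,0]])
    = 3·(4·-1 - -1·0) - 3·(4·-1 - -1·-4) + 4·(4·0 - 4·-4)
    = 3·-4 - 3·-8 + 4·16
    = -12 + 24 + 64 = 76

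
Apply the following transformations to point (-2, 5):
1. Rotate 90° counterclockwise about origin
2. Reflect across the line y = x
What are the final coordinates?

Step 1: Rotate 90° → (-5, -2)
Step 2: Reflect across line y = x → (-2, -5)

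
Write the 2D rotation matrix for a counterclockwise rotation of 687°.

Rotation matrix formula: [[cos θ, -sin θ], [sin θ, cos θ]]
For θ = 687°:
cos(687°) = 0.8387
sin(687°) = -0.5446
Result: [[0.8387, 0.5446], [-0.5446, 0.8387]]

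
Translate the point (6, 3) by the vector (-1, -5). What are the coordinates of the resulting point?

Translation by (-1, -5) (homogeneous matrix [[1, 0, -1], [0, 1, -5], [0, 0, 1]]):
x' = 6 + -1 = 5
y' = 3 + -5 = -2
Result: (5, -2)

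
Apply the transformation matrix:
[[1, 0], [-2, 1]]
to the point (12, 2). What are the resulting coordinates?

Matrix multiplication:
[[1, 0], [-2, 1]] × [12, 2]ᵀ
= [(1)(12) + (0)(2), (-2)(12) + (1)(2)]ᵀ
= [12, -22]ᵀ
Result: (12, -22)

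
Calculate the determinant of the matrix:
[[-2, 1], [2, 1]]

For a 2×2 matrix [[a, b], [c, d]], det = ad - bc
det = (-2)(1) - (1)(2) = -2 - 2 = -4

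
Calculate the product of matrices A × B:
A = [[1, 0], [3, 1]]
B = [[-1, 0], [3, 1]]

Matrix multiplication:
C[0][0] = 1×-1 + 0×3 = -1
C[0][1] = 1×0 + 0×1 = 0
C[1][0] = 3×-1 + 1×3 = 0
C[1][1] = 3×0 + 1×1 = 1
Result: [[-1, 0], [0, 1]]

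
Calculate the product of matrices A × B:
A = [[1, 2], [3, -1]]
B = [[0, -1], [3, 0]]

Matrix multiplication:
C[0][0] = 1×0 + 2×3 = 6
C[0][1] = 1×-1 + 2×0 = -1
C[1][0] = 3×0 + -1×3 = -3
C[1][1] = 3×-1 + -1×0 = -3
Result: [[6, -1], [-3, -3]]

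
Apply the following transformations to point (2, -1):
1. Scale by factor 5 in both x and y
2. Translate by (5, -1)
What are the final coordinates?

Step 1: Scale (2, -1) by 5 → (10, -5)
Step 2: Translate by (5, -1) → (15, -6)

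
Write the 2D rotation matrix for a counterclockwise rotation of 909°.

Rotation matrix formula: [[cos θ, -sin θ], [sin θ, cos θ]]
For θ = 909°:
cos(909°) = -0.9877
sin(909°) = -0.1564
Result: [[-0.9877, 0.1564], [-0.1564, -0.9877]]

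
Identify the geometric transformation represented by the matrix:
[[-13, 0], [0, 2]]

This matrix represents: non-uniform scaling by sx = -13, sy = 2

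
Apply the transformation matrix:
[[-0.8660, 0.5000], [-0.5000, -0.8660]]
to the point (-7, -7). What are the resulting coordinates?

Matrix multiplication:
[[-0.8660, 0.5000], [-0.5000, -0.8660]] × [-7, -7]ᵀ
= [(-0.8660)(-7) + (0.5000)(-7), (-0.5000)(-7) + (-0.8660)(-7)]ᵀ
= [2.5620, 9.5620]ᵀ
Result: (2.5620, 9.5620)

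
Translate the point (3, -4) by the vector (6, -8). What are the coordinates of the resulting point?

Translation by (6, -8) (homogeneous matrix [[1, 0, 6], [0, 1, -8], [0, 0, 1]]):
x' = 3 + 6 = 9
y' = -4 + -8 = -12
Result: (9, -12)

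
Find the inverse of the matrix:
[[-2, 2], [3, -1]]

For [[a,b],[c,d]], inverse = (1/det)·[[d,-b],[-c,a]]
det = (-2)(-1) - (2)(3) = 2 - 6 = -4
Inverse = (1/-4)·[[-1, -2], [-3, -2]]
= [[1/4, 1/2], [3/4, 1/2]]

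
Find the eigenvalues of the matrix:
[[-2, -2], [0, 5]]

Characteristic equation: det(A - λI) = 0
λ² - (trace)λ + (det) = 0
trace = -2 + 5 = 3, det = (-2)(5) - (-2)(0) = -10
λ² - (3)λ + (-10) = 0
λ = (3 ± √((3)² - 4·(-10))) / 2 = (3 ± √49) / 2
Solving: λ = -2, 5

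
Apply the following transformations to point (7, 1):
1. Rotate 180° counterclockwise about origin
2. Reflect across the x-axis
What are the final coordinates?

Step 1: Rotate 180° → (-7, -1)
Step 2: Reflect across x-axis → (-7, 1)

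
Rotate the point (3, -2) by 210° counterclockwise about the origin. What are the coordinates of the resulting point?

Rotation matrix for 210°: [[cos 210°, -sin 210°], [sin 210°, cos 210°]] ≈ [[-0.866025, 0.500000], [-0.500000, -0.866025]]
[[-0.866025, 0.500000], [-0.500000, -0.866025]] × [3, -2]ᵀ ≈ [-3.5981, 0.2321]ᵀ
Result: (-3.5981, 0.2321)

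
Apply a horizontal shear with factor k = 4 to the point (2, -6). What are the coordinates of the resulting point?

Shear matrix for horizontal shear with factor k = 4:
[[1, 4], [0, 1]]
Result: (2, -6) → (-22, -6)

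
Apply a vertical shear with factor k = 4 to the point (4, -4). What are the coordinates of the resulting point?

Shear matrix for vertical shear with factor k = 4:
[[1, 0], [4, 1]]
Result: (4, -4) → (4, 12)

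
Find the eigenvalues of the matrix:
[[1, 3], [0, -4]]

Characteristic equation: det(A - λI) = 0
λ² - (trace)λ + (det) = 0
trace = 1 + -4 = -3, det = (1)(-4) - (3)(0) = -4
λ² - (-3)λ + (-4) = 0
λ = (-3 ± √((-3)² - 4·(-4))) / 2 = (-3 ± √25) / 2
Solving: λ = -4, 1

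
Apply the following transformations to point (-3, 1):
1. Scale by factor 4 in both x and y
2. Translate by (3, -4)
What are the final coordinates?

Step 1: Scale (-3, 1) by 4 → (-12, 4)
Step 2: Translate by (3, -4) → (-9, 0)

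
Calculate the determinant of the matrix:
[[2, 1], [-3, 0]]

For a 2×2 matrix [[a, b], [c, d]], det = ad - bc
det = (2)(0) - (1)(-3) = 0 - -3 = 3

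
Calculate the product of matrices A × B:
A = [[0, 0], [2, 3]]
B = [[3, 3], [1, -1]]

Matrix multiplication:
C[0][0] = 0×3 + 0×1 = 0
C[0][1] = 0×3 + 0×-1 = 0
C[1][0] = 2×3 + 3×1 = 9
C[1][1] = 2×3 + 3×-1 = 3
Result: [[0, 0], [9, 3]]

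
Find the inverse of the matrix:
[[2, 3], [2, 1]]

For [[a,b],[c,d]], inverse = (1/det)·[[d,-b],[-c,a]]
det = (2)(1) - (3)(2) = 2 - 6 = -4
Inverse = (1/-4)·[[1, -3], [-2, 2]]
= [[-1/4, 3/4], [1/2, -1/2]]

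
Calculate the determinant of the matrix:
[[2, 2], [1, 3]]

For a 2×2 matrix [[a, b], [c, d]], det = ad - bc
det = (2)(3) - (2)(1) = 6 - 2 = 4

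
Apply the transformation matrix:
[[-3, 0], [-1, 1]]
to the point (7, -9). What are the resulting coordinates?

Matrix multiplication:
[[-3, 0], [-1, 1]] × [7, -9]ᵀ
= [(-3)(7) + (0)(-9), (-1)(7) + (1)(-9)]ᵀ
= [-21, -16]ᵀ
Result: (-21, -16)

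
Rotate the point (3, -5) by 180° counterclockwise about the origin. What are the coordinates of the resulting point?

Rotation matrix for 180°: [[cos 180°, -sin 180°], [sin 180°, cos 180°]] = [[-1, 0], [0, -1]]
[[-1, 0], [0, -1]] × [3, -5]ᵀ = [-3, 5]ᵀ
Result: (-3, 5)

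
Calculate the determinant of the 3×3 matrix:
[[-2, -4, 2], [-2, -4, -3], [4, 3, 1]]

Expansion along first row:
det = -2·det([[-4,-3],[3,1]]) - -4·det([[-2,-3],[4,1]]) + 2·det([[-2,-4],[4,3]])
    = -2·(-4·1 - -3·3) - -4·(-2·1 - -3·4) + 2·(-2·3 - -4·4)
    = -2·5 - -4·10 + 2·10
    = -10 + 40 + 20 = 50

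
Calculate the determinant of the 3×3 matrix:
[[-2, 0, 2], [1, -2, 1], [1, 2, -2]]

Expansion along first row:
det = -2·det([[-2,1],[2,-2]]) - 0·det([[1,1],[1,-2]]) + 2·det([[1,-2],[1,2]])
    = -2·(-2·-2 - 1·2) - 0·(1·-2 - 1·1) + 2·(1·2 - -2·1)
    = -2·2 - 0·-3 + 2·4
    = -4 + 0 + 8 = 4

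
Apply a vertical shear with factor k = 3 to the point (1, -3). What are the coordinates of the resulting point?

Shear matrix for vertical shear with factor k = 3:
[[1, 0], [3, 1]]
Result: (1, -3) → (1, 0)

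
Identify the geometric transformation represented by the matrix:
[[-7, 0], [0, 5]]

This matrix represents: non-uniform scaling by sx = -7, sy = 5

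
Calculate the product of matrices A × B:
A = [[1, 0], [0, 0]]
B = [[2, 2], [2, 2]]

Matrix multiplication:
C[0][0] = 1×2 + 0×2 = 2
C[0][1] = 1×2 + 0×2 = 2
C[1][0] = 0×2 + 0×2 = 0
C[1][1] = 0×2 + 0×2 = 0
Result: [[2, 2], [0, 0]]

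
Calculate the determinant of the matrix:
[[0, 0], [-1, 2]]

For a 2×2 matrix [[a, b], [c, d]], det = ad - bc
det = (0)(2) - (0)(-1) = 0 - 0 = 0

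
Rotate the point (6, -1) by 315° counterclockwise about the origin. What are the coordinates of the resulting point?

Rotation matrix for 315°: [[cos 315°, -sin 315°], [sin 315°, cos 315°]] ≈ [[0.707107, 0.707107], [-0.707107, 0.707107]]
[[0.707107, 0.707107], [-0.707107, 0.707107]] × [6, -1]ᵀ ≈ [3.5355, -4.9497]ᵀ
Result: (3.5355, -4.9497)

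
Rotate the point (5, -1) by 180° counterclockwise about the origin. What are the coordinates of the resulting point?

Rotation matrix for 180°: [[cos 180°, -sin 180°], [sin 180°, cos 180°]] = [[-1, 0], [0, -1]]
[[-1, 0], [0, -1]] × [5, -1]ᵀ = [-5, 1]ᵀ
Result: (-5, 1)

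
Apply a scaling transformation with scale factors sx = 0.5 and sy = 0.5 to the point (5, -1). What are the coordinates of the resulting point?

Scaling matrix:
[[0.50, 0], [0, 0.50]]
Result: (5 × 0.5, -1 × 0.5) = (2.5, -0.5)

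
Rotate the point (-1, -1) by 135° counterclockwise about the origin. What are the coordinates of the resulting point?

Rotation matrix for 135°: [[cos 135°, -sin 135°], [sin 135°, cos 135°]] ≈ [[-0.707107, -0.707107], [0.707107, -0.707107]]
[[-0.707107, -0.707107], [0.707107, -0.707107]] × [-1, -1]ᵀ ≈ [1.4142, 0]ᵀ
Result: (1.4142, 0)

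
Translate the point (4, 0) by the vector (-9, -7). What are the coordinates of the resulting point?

Translation by (-9, -7) (homogeneous matrix [[1, 0, -9], [0, 1, -7], [0, 0, 1]]):
x' = 4 + -9 = -5
y' = 0 + -7 = -7
Result: (-5, -7)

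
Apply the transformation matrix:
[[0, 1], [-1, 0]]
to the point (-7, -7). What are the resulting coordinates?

Matrix multiplication:
[[0, 1], [-1, 0]] × [-7, -7]ᵀ
= [(0)(-7) + (1)(-7), (-1)(-7) + (0)(-7)]ᵀ
= [-7, 7]ᵀ
Result: (-7, 7)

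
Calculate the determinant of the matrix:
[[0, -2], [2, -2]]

For a 2×2 matrix [[a, b], [c, d]], det = ad - bc
det = (0)(-2) - (-2)(2) = 0 - -4 = 4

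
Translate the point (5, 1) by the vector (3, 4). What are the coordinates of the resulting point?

Translation by (3, 4) (homogeneous matrix [[1, 0, 3], [0, 1, 4], [0, 0, 1]]):
x' = 5 + 3 = 8
y' = 1 + 4 = 5
Result: (8, 5)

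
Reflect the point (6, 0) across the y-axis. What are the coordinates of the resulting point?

Reflection across y-axis: (6, 0) → (-6, 0)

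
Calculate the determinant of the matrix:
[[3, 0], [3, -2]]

For a 2×2 matrix [[a, b], [c, d]], det = ad - bc
det = (3)(-2) - (0)(3) = -6 - 0 = -6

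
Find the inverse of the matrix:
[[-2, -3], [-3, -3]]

For [[a,b],[c,d]], inverse = (1/det)·[[d,-b],[-c,a]]
det = (-2)(-3) - (-3)(-3) = 6 - 9 = -3
Inverse = (1/-3)·[[-3, 3], [3, -2]]
= [[1, -1], [-1, 2/3]]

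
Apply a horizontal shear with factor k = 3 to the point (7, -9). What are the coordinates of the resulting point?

Shear matrix for horizontal shear with factor k = 3:
[[1, 3], [0, 1]]
Result: (7, -9) → (-20, -9)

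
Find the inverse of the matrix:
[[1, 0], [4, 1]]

For [[a,b],[c,d]], inverse = (1/det)·[[d,-b],[-c,a]]
det = (1)(1) - (0)(4) = 1 - 0 = 1
Inverse = [[1, 0], [-4, 1]]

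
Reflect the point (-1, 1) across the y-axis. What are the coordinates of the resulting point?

Reflection across y-axis: (-1, 1) → (1, 1)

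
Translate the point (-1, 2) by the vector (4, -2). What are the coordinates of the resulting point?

Translation by (4, -2) (homogeneous matrix [[1, 0, 4], [0, 1, -2], [0, 0, 1]]):
x' = -1 + 4 = 3
y' = 2 + -2 = 0
Result: (3, 0)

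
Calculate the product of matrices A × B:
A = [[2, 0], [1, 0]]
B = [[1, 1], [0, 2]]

Matrix multiplication:
C[0][0] = 2×1 + 0×0 = 2
C[0][1] = 2×1 + 0×2 = 2
C[1][0] = 1×1 + 0×0 = 1
C[1][1] = 1×1 + 0×2 = 1
Result: [[2, 2], [1, 1]]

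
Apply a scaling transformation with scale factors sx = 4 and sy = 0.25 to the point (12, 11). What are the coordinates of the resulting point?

Scaling matrix:
[[4, 0], [0, 0.25]]
Result: (12 × 4, 11 × 0.25) = (48, 2.75)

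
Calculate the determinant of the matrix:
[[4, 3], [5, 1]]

For a 2×2 matrix [[a, b], [c, d]], det = ad - bc
det = (4)(1) - (3)(5) = 4 - 15 = -11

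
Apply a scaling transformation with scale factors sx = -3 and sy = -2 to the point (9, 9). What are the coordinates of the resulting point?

Scaling matrix:
[[-3, 0], [0, -2]]
Result: (9 × -3, 9 × -2) = (-27, -18)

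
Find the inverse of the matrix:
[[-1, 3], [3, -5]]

For [[a,b],[c,d]], inverse = (1/det)·[[d,-b],[-c,a]]
det = (-1)(-5) - (3)(3) = 5 - 9 = -4
Inverse = (1/-4)·[[-5, -3], [-3, -1]]
= [[5/4, 3/4], [3/4, 1/4]]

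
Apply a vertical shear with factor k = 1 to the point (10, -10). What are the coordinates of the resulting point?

Shear matrix for vertical shear with factor k = 1:
[[1, 0], [1, 1]]
Result: (10, -10) → (10, 0)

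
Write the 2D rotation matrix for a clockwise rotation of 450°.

Rotation matrix formula: [[cos θ, -sin θ], [sin θ, cos θ]]
A clockwise rotation by 450° is equivalent to a counterclockwise rotation by -450°.
For θ = -450°:
cos(-450°) = 0
sin(-450°) = -1
Result: [[0, 1], [-1, 0]]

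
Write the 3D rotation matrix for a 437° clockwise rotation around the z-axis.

Rotation matrix for clockwise 437° around z-axis:
A clockwise rotation by 437° is a counterclockwise rotation by -437°.
cos(-437°) = 0.2250, sin(-437°) = -0.9744
Result: [[0.2250, 0.9744, 0], [-0.9744, 0.2250, 0], [0, 0, 1]]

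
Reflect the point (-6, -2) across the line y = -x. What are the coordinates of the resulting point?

Reflection across line y = -x: (-6, -2) → (2, 6)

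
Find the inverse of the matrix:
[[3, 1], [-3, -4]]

For [[a,b],[c,d]], inverse = (1/det)·[[d,-b],[-c,a]]
det = (3)(-4) - (1)(-3) = -12 - -3 = -9
Inverse = (1/-9)·[[-4, -1], [3, 3]]
= [[4/9, 1/9], [-1/3, -1/3]]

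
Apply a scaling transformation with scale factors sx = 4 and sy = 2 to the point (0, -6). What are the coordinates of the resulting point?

Scaling matrix:
[[4, 0], [0, 2]]
Result: (0 × 4, -6 × 2) = (0, -12)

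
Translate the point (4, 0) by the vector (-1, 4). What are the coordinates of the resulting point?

Translation by (-1, 4) (homogeneous matrix [[1, 0, -1], [0, 1, 4], [0, 0, 1]]):
x' = 4 + -1 = 3
y' = 0 + 4 = 4
Result: (3, 4)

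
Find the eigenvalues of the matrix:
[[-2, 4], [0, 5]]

Characteristic equation: det(A - λI) = 0
λ² - (trace)λ + (det) = 0
trace = -2 + 5 = 3, det = (-2)(5) - (4)(0) = -10
λ² - (3)λ + (-10) = 0
λ = (3 ± √((3)² - 4·(-10))) / 2 = (3 ± √49) / 2
Solving: λ = -2, 5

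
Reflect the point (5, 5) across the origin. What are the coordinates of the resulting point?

Reflection across origin: (5, 5) → (-5, -5)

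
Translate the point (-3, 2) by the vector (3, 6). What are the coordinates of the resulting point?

Translation by (3, 6) (homogeneous matrix [[1, 0, 3], [0, 1, 6], [0, 0, 1]]):
x' = -3 + 3 = 0
y' = 2 + 6 = 8
Result: (0, 8)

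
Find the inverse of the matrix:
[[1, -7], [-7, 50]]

For [[a,b],[c,d]], inverse = (1/det)·[[d,-b],[-c,a]]
det = (1)(50) - (-7)(-7) = 50 - 49 = 1
Inverse = [[50, 7], [7, 1]]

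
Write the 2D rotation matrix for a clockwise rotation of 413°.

Rotation matrix formula: [[cos θ, -sin θ], [sin θ, cos θ]]
A clockwise rotation by 413° is equivalent to a counterclockwise rotation by -413°.
For θ = -413°:
cos(-413°) = 0.6018
sin(-413°) = -0.7986
Result: [[0.6018, 0.7986], [-0.7986, 0.6018]]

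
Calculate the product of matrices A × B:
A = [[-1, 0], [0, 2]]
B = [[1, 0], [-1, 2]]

Matrix multiplication:
C[0][0] = -1×1 + 0×-1 = -1
C[0][1] = -1×0 + 0×2 = 0
C[1][0] = 0×1 + 2×-1 = -2
C[1][1] = 0×0 + 2×2 = 4
Result: [[-1, 0], [-2, 4]]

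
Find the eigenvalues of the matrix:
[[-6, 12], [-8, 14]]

Characteristic equation: det(A - λI) = 0
λ² - (trace)λ + (det) = 0
trace = -6 + 14 = 8, det = (-6)(14) - (12)(-8) = 12
λ² - (8)λ + (12) = 0
λ = (8 ± √((8)² - 4·(12))) / 2 = (8 ± √16) / 2
Solving: λ = 2, 6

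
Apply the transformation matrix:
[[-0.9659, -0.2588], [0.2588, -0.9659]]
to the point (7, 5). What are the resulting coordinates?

Matrix multiplication:
[[-0.9659, -0.2588], [0.2588, -0.9659]] × [7, 5]ᵀ
= [(-0.9659)(7) + (-0.2588)(5), (0.2588)(7) + (-0.9659)(5)]ᵀ
= [-8.0553, -3.0179]ᵀ
Result: (-8.0553, -3.0179)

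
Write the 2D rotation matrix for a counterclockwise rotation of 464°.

Rotation matrix formula: [[cos θ, -sin θ], [sin θ, cos θ]]
For θ = 464°:
cos(464°) = -0.2419
sin(464°) = 0.9703
Result: [[-0.2419, -0.9703], [0.9703, -0.2419]]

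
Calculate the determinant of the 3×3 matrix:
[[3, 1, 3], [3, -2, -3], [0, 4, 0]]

Expansion along first row:
det = 3·det([[-2,-3],[4,0]]) - 1·det([[3,-3],[0,0]]) + 3·det([[3,-2],[0,4]])
    = 3·(-2·0 - -3·4) - 1·(3·0 - -3·0) + 3·(3·4 - -2·0)
    = 3·12 - 1·0 + 3·12
    = 36 + 0 + 36 = 72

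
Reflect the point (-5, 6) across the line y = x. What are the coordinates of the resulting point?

Reflection across line y = x: (-5, 6) → (6, -5)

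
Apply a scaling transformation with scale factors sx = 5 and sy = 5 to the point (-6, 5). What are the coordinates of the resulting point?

Scaling matrix:
[[5, 0], [0, 5]]
Result: (-6 × 5, 5 × 5) = (-30, 25)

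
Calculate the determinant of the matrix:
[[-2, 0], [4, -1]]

For a 2×2 matrix [[a, b], [c, d]], det = ad - bc
det = (-2)(-1) - (0)(4) = 2 - 0 = 2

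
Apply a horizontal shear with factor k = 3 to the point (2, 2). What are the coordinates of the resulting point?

Shear matrix for horizontal shear with factor k = 3:
[[1, 3], [0, 1]]
Result: (2, 2) → (8, 2)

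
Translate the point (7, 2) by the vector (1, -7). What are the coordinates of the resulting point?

Translation by (1, -7) (homogeneous matrix [[1, 0, 1], [0, 1, -7], [0, 0, 1]]):
x' = 7 + 1 = 8
y' = 2 + -7 = -5
Result: (8, -5)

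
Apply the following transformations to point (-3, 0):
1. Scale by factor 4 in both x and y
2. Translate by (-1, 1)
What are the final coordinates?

Step 1: Scale (-3, 0) by 4 → (-12, 0)
Step 2: Translate by (-1, 1) → (-13, 1)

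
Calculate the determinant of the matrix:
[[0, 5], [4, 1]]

For a 2×2 matrix [[a, b], [c, d]], det = ad - bc
det = (0)(1) - (5)(4) = 0 - 20 = -20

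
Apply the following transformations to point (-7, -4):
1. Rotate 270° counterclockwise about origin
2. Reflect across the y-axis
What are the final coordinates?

Step 1: Rotate 270° → (-4, 7)
Step 2: Reflect across y-axis → (4, 7)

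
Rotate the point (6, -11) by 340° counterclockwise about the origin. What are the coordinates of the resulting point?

Rotation matrix for 340°: [[cos 340°, -sin 340°], [sin 340°, cos 340°]] ≈ [[0.939693, 0.342020], [-0.342020, 0.939693]]
[[0.939693, 0.342020], [-0.342020, 0.939693]] × [6, -11]ᵀ ≈ [1.8759, -12.3887]ᵀ
Result: (1.8759, -12.3887)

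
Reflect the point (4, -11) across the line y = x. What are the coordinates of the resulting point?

Reflection across line y = x: (4, -11) → (-11, 4)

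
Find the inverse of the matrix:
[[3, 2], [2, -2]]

For [[a,b],[c,d]], inverse = (1/det)·[[d,-b],[-c,a]]
det = (3)(-2) - (2)(2) = -6 - 4 = -10
Inverse = (1/-10)·[[-2, -2], [-2, 3]]
= [[1/5, 1/5], [1/5, -3/10]]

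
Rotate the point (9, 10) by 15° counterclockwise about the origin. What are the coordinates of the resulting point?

Rotation matrix for 15°: [[cos 15°, -sin 15°], [sin 15°, cos 15°]] ≈ [[0.965926, -0.258819], [0.258819, 0.965926]]
[[0.965926, -0.258819], [0.258819, 0.965926]] × [9, 10]ᵀ ≈ [6.1051, 11.9886]ᵀ
Result: (6.1051, 11.9886)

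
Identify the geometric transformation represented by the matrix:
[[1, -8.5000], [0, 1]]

This matrix represents: horizontal shear with factor -8.5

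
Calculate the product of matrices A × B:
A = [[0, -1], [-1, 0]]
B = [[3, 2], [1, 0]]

Matrix multiplication:
C[0][0] = 0×3 + -1×1 = -1
C[0][1] = 0×2 + -1×0 = 0
C[1][0] = -1×3 + 0×1 = -3
C[1][1] = -1×2 + 0×0 = -2
Result: [[-1, 0], [-3, -2]]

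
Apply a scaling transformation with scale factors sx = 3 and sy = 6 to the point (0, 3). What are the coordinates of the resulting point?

Scaling matrix:
[[3, 0], [0, 6]]
Result: (0 × 3, 3 × 6) = (0, 18)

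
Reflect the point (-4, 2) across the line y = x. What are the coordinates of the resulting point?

Reflection across line y = x: (-4, 2) → (2, -4)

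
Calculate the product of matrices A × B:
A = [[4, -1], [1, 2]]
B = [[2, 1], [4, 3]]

Matrix multiplication:
C[0][0] = 4×2 + -1×4 = 4
C[0][1] = 4×1 + -1×3 = 1
C[1][0] = 1×2 + 2×4 = 10
C[1][1] = 1×1 + 2×3 = 7
Result: [[4, 1], [10, 7]]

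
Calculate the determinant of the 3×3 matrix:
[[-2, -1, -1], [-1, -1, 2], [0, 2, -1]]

Expansion along first row:
det = -2·det([[-1,2],[2,-1]]) - -1·det([[-1,2],[0,-1]]) + -1·det([[-1,-1],[0,2]])
    = -2·(-1·-1 - 2·2) - -1·(-1·-1 - 2·0) + -1·(-1·2 - -1·0)
    = -2·-3 - -1·1 + -1·-2
    = 6 + 1 + 2 = 9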